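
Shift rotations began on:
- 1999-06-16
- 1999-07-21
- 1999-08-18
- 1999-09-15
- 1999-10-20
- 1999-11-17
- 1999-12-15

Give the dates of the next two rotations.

2000-01-19, 2000-02-16

These are Wednesdays at 28- or 35-day spacing (35, 28, 28, 35, 28, 28).
The pattern: 3rd Wednesday of the month.
January 2000 — 3rd Wednesday is 2000-01-19.
February 2000 — 3rd Wednesday is 2000-02-16.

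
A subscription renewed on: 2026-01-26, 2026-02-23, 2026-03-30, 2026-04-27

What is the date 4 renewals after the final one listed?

2026-08-31

All Mondays; the gaps (28, 35, 28) vary with month length.
This is the last Monday of each month.
May 2026 ends with Monday 2026-05-25.
Last Monday of June 2026: 2026-06-29.
July 2026 ends with Monday 2026-07-27.
August 2026 ends with Monday 2026-08-31.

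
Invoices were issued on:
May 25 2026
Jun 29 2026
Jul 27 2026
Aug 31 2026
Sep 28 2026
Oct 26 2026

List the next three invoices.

All Mondays; the gaps (35, 28, 35, 28, 28) vary with month length.
This is the last Monday of each month.
Last Monday of November 2026: Nov 30 2026.
December 2026 ends with Monday Dec 28 2026.
January 2027 ends with Monday Jan 25 2027.

Nov 30 2026, Dec 28 2026, Jan 25 2027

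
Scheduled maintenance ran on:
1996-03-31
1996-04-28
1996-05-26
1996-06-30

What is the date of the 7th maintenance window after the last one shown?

Every date is a Sunday; gaps 28, 28, 35 days.
Each is the last Sunday of its month (at least one falls on the 29th or later, ruling out '4th Sunday').
July 1996 ends with Sunday 1996-07-28.
Last Sunday of August 1996: 1996-08-25.
September 1996 ends with Sunday 1996-09-29.
October 1996 ends with Sunday 1996-10-27.
November 1996 ends with Sunday 1996-11-24.
Last Sunday of December 1996: 1996-12-29.
January 1997 ends with Sunday 1997-01-26.

1997-01-26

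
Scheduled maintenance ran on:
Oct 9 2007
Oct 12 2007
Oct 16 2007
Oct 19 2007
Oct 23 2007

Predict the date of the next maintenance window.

Gaps: 3, 4, 3, 4 days — not constant, but cyclic with period 2.
The events fall on every Tuesday and Friday.
Next Friday: Oct 26 2007.

Oct 26 2007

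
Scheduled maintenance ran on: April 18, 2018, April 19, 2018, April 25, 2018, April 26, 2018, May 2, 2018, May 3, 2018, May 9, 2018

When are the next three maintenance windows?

The gap pattern 1, 6, 1, 6, 1, 6 repeats every 2 events.
These are the Wednesdays and Thursdays of each week.
Next Thursday: May 10, 2018.
Next Wednesday: May 16, 2018.
The following Thursday is May 17, 2018.

May 10, 2018; May 16, 2018; May 17, 2018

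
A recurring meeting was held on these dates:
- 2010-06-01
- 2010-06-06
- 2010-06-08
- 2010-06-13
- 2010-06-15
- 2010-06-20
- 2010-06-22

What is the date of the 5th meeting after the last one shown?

2010-07-11

Gaps: 5, 2, 5, 2, 5, 2 days — not constant, but cyclic with period 2.
The events fall on every Tuesday and Sunday.
Next Sunday: 2010-06-27.
The following Tuesday is 2010-06-29.
Next Sunday: 2010-07-04.
The following Tuesday is 2010-07-06.
Next Sunday: 2010-07-11.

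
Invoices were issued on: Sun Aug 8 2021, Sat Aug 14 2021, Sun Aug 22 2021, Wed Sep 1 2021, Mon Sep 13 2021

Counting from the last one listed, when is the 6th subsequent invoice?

Wed Jan 5 2022

The spacing grows by 2 each time: 6, 8, 10, 12 days.
Next gap: 14 days. Mon Sep 13 2021 + 14 days = Mon Sep 27 2021.
Next gap: 16 days. Mon Sep 27 2021 + 16 days = Wed Oct 13 2021.
Next gap: 18 days. Wed Oct 13 2021 + 18 days = Sun Oct 31 2021.
Next gap: 20 days. Sun Oct 31 2021 + 20 days = Sat Nov 20 2021.
Next gap: 22 days. Sat Nov 20 2021 + 22 days = Sun Dec 12 2021.
Next gap: 24 days. Sun Dec 12 2021 + 24 days = Wed Jan 5 2022.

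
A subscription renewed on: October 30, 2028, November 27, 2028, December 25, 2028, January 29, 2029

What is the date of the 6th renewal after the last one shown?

July 30, 2029

These are Mondays with 28, 28, 35-day gaps.
Each is the final Monday of its month — October 30, 2028 is past the 28th, so '4th Monday' doesn't fit.
Last Monday of February 2029: February 26, 2029.
Last Monday of March 2029: March 26, 2029.
April 2029 ends with Monday April 30, 2029.
May 2029 ends with Monday May 28, 2029.
June 2029 ends with Monday June 25, 2029.
July 2029 ends with Monday July 30, 2029.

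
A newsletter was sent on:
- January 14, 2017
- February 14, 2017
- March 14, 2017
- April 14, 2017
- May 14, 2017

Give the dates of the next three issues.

June 14, 2017; July 14, 2017; August 14, 2017

The day-of-month is always 14 (31, 28, 31, 30 days between events).
So this recurs on the 14th of each month.
Next: June 2017 → June 14, 2017.
July 2017: July 14, 2017.
August 2017: August 14, 2017.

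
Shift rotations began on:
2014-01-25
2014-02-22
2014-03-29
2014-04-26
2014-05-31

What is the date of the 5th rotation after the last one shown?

2014-10-25

These are Saturdays with 28, 35, 28, 35-day gaps.
Each is the final Saturday of its month — 2014-03-29 is past the 28th, so '4th Saturday' doesn't fit.
June 2014 ends with Saturday 2014-06-28.
Last Saturday of July 2014: 2014-07-26.
Last Saturday of August 2014: 2014-08-30.
September 2014 ends with Saturday 2014-09-27.
October 2014 ends with Saturday 2014-10-25.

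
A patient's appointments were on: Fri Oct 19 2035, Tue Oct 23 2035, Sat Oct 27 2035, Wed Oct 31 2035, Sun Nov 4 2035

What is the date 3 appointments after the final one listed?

Fri Nov 16 2035

Gaps between consecutive events: 4, 4, 4, 4 days — a constant 4-day interval.
Sun Nov 4 2035 + 4 days = Thu Nov 8 2035.
Thu Nov 8 2035 + 4 days = Mon Nov 12 2035.
Mon Nov 12 2035 + 4 days = Fri Nov 16 2035.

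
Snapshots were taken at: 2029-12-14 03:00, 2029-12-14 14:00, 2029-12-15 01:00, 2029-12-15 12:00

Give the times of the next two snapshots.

2029-12-15 23:00, 2029-12-16 10:00

Spacing: 11, 11, 11 h — constant 11 h.
2029-12-15 12:00 + 11 h = 2029-12-15 23:00.
2029-12-15 23:00 + 11 h = 2029-12-16 10:00.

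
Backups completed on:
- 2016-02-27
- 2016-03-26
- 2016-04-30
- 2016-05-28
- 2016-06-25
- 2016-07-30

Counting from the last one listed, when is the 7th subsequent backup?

These are Saturdays with 28, 35, 28, 28, 35-day gaps.
Each is the final Saturday of its month — 2016-04-30 is past the 28th, so '4th Saturday' doesn't fit.
Last Saturday of August 2016: 2016-08-27.
September 2016 ends with Saturday 2016-09-24.
October 2016 ends with Saturday 2016-10-29.
November 2016 ends with Saturday 2016-11-26.
Last Saturday of December 2016: 2016-12-31.
January 2017 ends with Saturday 2017-01-28.
Last Saturday of February 2017: 2017-02-25.

2017-02-25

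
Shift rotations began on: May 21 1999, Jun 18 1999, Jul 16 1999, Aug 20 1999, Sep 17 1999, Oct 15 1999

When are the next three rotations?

These are Fridays at 28- or 35-day spacing (28, 28, 35, 28, 28).
The pattern: 3rd Friday of the month.
November 1999 — 3rd Friday is Nov 19 1999.
December 1999 — 3rd Friday is Dec 17 1999.
January 2000 — 3rd Friday is Jan 21 2000.

Nov 19 1999, Dec 17 1999, Jan 21 2000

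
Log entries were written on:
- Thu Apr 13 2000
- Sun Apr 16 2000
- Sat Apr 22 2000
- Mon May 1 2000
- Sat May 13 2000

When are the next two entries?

Sun May 28 2000, Thu Jun 15 2000

Gaps: 3, 6, 9, 12 days — each gap is 3 larger than the previous one.
Next gap: 15 days. Sat May 13 2000 + 15 days = Sun May 28 2000.
Next gap: 18 days. Sun May 28 2000 + 18 days = Thu Jun 15 2000.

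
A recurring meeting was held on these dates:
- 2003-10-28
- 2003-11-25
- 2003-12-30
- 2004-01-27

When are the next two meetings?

2004-02-24, 2004-03-30

All Tuesdays; the gaps (28, 35, 28) vary with month length.
This is the last Tuesday of each month.
February 2004 ends with Tuesday 2004-02-24.
Last Tuesday of March 2004: 2004-03-30.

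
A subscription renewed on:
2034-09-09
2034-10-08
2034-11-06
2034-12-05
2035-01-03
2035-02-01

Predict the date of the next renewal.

The spacing is 29, 29, 29, 29, 29 days — always 29 days.
2035-02-01 + 29 days = 2035-03-02.

2035-03-02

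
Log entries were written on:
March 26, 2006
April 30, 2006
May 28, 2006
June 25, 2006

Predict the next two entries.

July 30, 2006; August 27, 2006

Every date is a Sunday; gaps 35, 28, 28 days.
Each is the last Sunday of its month (at least one falls on the 29th or later, ruling out '4th Sunday').
Last Sunday of July 2006: July 30, 2006.
Last Sunday of August 2006: August 27, 2006.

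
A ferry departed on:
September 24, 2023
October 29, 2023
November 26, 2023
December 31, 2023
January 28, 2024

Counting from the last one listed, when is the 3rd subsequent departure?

All Sundays; the gaps (35, 28, 35, 28) vary with month length.
This is the last Sunday of each month.
Last Sunday of February 2024: February 25, 2024.
March 2024 ends with Sunday March 31, 2024.
April 2024 ends with Sunday April 28, 2024.

April 28, 2024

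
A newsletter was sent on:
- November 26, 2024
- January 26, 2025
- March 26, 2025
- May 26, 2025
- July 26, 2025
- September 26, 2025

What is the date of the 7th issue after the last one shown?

Gaps: 61, 59, 61, 61, 62 days — not constant. Every event is on the 26th of the month.
Pattern: the 26th of every 2 months.
Next: November 2025 → November 26, 2025.
Next: January 2026 → January 26, 2026.
Next: March 2026 → March 26, 2026.
Next: May 2026 → May 26, 2026.
July 2026: July 26, 2026.
Next: September 2026 → September 26, 2026.
November 2026: November 26, 2026.

November 26, 2026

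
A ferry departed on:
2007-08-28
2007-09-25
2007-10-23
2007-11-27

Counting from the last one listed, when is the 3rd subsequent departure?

Gaps: 28, 28, 35 days — a mix of 28 and 35. Every date is a Tuesday.
Each is the 4th Tuesday of its month.
4th Tuesday of December 2007: 2007-12-25.
January 2008 — 4th Tuesday is 2008-01-22.
February 2008 — 4th Tuesday is 2008-02-26.

2008-02-26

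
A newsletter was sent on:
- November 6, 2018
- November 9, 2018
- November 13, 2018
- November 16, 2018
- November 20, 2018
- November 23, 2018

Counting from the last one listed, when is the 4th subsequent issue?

Every event lands on a Tuesday or Friday (gaps cycle 3, 4, 3, 4, 3).
So the schedule is: every Tuesday and Friday.
Next Tuesday: November 27, 2018.
Next Friday: November 30, 2018.
Next Tuesday: December 4, 2018.
Next Friday: December 7, 2018.

December 7, 2018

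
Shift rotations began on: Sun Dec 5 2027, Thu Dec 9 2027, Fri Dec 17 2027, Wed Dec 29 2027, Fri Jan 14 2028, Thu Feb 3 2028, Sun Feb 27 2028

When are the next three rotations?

Intervals are 4, 8, 12, 16, 20, 24 days — an arithmetic progression with common difference 4.
Next gap: 28 days. Sun Feb 27 2028 + 28 days = Sun Mar 26 2028.
Next gap: 32 days. Sun Mar 26 2028 + 32 days = Thu Apr 27 2028.
Next gap: 36 days. Thu Apr 27 2028 + 36 days = Fri Jun 2 2028.

Sun Mar 26 2028, Thu Apr 27 2028, Fri Jun 2 2028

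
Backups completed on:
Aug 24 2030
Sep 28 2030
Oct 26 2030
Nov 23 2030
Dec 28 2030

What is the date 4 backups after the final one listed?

Apr 26 2031

These are Saturdays at 28- or 35-day spacing (35, 28, 28, 35).
The pattern: 4th Saturday of the month.
4th Saturday of January 2031: Jan 25 2031.
4th Saturday of February 2031: Feb 22 2031.
4th Saturday of March 2031: Mar 22 2031.
4th Saturday of April 2031: Apr 26 2031.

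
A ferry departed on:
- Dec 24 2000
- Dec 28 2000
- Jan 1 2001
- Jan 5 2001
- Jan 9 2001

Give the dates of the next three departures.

The spacing is 4, 4, 4, 4 days — always 4 days.
Jan 9 2001 + 4 days = Jan 13 2001.
Jan 13 2001 + 4 days = Jan 17 2001.
Jan 17 2001 + 4 days = Jan 21 2001.

Jan 13 2001, Jan 17 2001, Jan 21 2001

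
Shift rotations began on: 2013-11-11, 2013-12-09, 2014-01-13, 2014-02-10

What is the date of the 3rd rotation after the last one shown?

Gaps: 28, 35, 28 days — a mix of 28 and 35. Every date is a Monday.
Each is the 2nd Monday of its month.
2nd Monday of March 2014: 2014-03-10.
April 2014 — 2nd Monday is 2014-04-14.
May 2014 — 2nd Monday is 2014-05-12.

2014-05-12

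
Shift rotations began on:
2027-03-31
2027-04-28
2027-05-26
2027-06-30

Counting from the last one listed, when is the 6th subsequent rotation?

2027-12-29

Every date is a Wednesday; gaps 28, 28, 35 days.
Each is the last Wednesday of its month (at least one falls on the 29th or later, ruling out '4th Wednesday').
Last Wednesday of July 2027: 2027-07-28.
Last Wednesday of August 2027: 2027-08-25.
Last Wednesday of September 2027: 2027-09-29.
October 2027 ends with Wednesday 2027-10-27.
Last Wednesday of November 2027: 2027-11-24.
Last Wednesday of December 2027: 2027-12-29.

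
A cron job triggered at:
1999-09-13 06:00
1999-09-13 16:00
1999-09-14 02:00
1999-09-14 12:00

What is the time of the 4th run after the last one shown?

1999-09-16 04:00

Spacing: 10, 10, 10 h — constant 10 h.
1999-09-14 12:00 + 10 h = 1999-09-14 22:00.
1999-09-14 22:00 + 10 h = 1999-09-15 08:00.
1999-09-15 08:00 + 10 h = 1999-09-15 18:00.
1999-09-15 18:00 + 10 h = 1999-09-16 04:00.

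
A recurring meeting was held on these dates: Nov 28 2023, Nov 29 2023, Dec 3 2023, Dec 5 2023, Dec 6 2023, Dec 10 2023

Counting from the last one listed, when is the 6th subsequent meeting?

Gaps: 1, 4, 2, 1, 4 days — not constant, but cyclic with period 3.
The events fall on every Tuesday, Wednesday and Sunday.
Next Tuesday: Dec 12 2023.
The following Wednesday is Dec 13 2023.
Next Sunday: Dec 17 2023.
The following Tuesday is Dec 19 2023.
Next Wednesday: Dec 20 2023.
Next Sunday: Dec 24 2023.

Dec 24 2023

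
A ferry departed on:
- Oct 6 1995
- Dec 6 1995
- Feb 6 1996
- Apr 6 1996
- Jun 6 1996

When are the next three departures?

Aug 6 1996, Oct 6 1996, Dec 6 1996

Gaps: 61, 62, 60, 61 days — not constant. Every event is on the 6th of the month.
Pattern: the 6th of every 2 months.
August 1996: Aug 6 1996.
Next: October 1996 → Oct 6 1996.
December 1996: Dec 6 1996.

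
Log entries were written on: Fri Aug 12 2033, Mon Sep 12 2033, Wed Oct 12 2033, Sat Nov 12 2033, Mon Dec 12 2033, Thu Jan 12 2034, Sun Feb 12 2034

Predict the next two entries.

The day-of-month is always 12 (31, 30, 31, 30, 31, 31 days between events).
So this recurs on the 12th of each month.
Next: March 2034 → Sun Mar 12 2034.
Next: April 2034 → Wed Apr 12 2034.

Sun Mar 12 2034, Wed Apr 12 2034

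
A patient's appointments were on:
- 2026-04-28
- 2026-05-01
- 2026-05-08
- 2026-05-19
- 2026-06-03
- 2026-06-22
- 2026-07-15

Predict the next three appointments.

2026-08-11, 2026-09-11, 2026-10-16

Gaps: 3, 7, 11, 15, 19, 23 days — each gap is 4 larger than the previous one.
Next gap: 27 days. 2026-07-15 + 27 days = 2026-08-11.
Next gap: 31 days. 2026-08-11 + 31 days = 2026-09-11.
Next gap: 35 days. 2026-09-11 + 35 days = 2026-10-16.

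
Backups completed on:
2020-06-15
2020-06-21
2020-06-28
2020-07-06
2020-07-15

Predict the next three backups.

Intervals are 6, 7, 8, 9 days — an arithmetic progression with common difference 1.
Next gap: 10 days. 2020-07-15 + 10 days = 2020-07-25.
Next gap: 11 days. 2020-07-25 + 11 days = 2020-08-05.
Next gap: 12 days. 2020-08-05 + 12 days = 2020-08-17.

2020-07-25, 2020-08-05, 2020-08-17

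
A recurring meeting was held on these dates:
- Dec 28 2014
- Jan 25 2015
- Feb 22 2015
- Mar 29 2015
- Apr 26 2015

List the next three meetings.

May 31 2015, Jun 28 2015, Jul 26 2015

These are Sundays with 28, 28, 35, 28-day gaps.
Each is the final Sunday of its month — Mar 29 2015 is past the 28th, so '4th Sunday' doesn't fit.
Last Sunday of May 2015: May 31 2015.
Last Sunday of June 2015: Jun 28 2015.
July 2015 ends with Sunday Jul 26 2015.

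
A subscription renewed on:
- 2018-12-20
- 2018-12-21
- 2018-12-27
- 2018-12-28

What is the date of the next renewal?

2019-01-03

The gap pattern 1, 6, 1 repeats every 2 events.
These are the Thursdays and Fridays of each week.
The following Thursday is 2019-01-03.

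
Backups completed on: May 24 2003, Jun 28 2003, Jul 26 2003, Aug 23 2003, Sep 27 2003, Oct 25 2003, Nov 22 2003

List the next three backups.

Gaps: 35, 28, 28, 35, 28, 28 days — a mix of 28 and 35. Every date is a Saturday.
Each is the 4th Saturday of its month.
December 2003 — 4th Saturday is Dec 27 2003.
4th Saturday of January 2004: Jan 24 2004.
February 2004 — 4th Saturday is Feb 28 2004.

Dec 27 2003, Jan 24 2004, Feb 28 2004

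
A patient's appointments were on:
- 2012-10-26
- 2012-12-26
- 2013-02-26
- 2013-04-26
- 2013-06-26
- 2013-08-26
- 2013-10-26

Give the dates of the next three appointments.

Gaps: 61, 62, 59, 61, 61, 61 days — not constant. Every event is on the 26th of the month.
Pattern: the 26th of every 2 months.
December 2013: 2013-12-26.
February 2014: 2014-02-26.
Next: April 2014 → 2014-04-26.

2013-12-26, 2014-02-26, 2014-04-26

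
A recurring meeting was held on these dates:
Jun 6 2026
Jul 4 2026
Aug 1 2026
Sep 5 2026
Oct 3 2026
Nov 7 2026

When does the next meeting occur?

Gaps: 28, 28, 35, 28, 35 days — a mix of 28 and 35. Every date is a Saturday.
Each is the 1st Saturday of its month.
1st Saturday of December 2026: Dec 5 2026.

Dec 5 2026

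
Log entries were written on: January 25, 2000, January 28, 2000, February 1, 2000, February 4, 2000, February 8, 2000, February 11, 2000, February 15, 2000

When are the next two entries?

Every event lands on a Tuesday or Friday (gaps cycle 3, 4, 3, 4, 3, 4).
So the schedule is: every Tuesday and Friday.
Next Friday: February 18, 2000.
Next Tuesday: February 22, 2000.

February 18, 2000; February 22, 2000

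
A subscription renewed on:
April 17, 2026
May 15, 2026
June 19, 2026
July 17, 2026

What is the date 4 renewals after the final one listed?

All dates are Fridays, 28, 35, 28 days apart.
Specifically, the 3rd Friday of each month.
August 2026 — 3rd Friday is August 21, 2026.
September 2026 — 3rd Friday is September 18, 2026.
3rd Friday of October 2026: October 16, 2026.
3rd Friday of November 2026: November 20, 2026.

November 20, 2026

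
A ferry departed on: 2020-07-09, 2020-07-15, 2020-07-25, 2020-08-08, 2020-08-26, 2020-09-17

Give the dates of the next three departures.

2020-10-13, 2020-11-12, 2020-12-16

Intervals are 6, 10, 14, 18, 22 days — an arithmetic progression with common difference 4.
Next gap: 26 days. 2020-09-17 + 26 days = 2020-10-13.
Next gap: 30 days. 2020-10-13 + 30 days = 2020-11-12.
Next gap: 34 days. 2020-11-12 + 34 days = 2020-12-16.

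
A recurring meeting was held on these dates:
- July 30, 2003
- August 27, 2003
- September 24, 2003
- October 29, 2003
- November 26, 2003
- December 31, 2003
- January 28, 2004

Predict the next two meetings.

February 25, 2004; March 31, 2004

Every date is a Wednesday; gaps 28, 28, 35, 28, 35, 28 days.
Each is the last Wednesday of its month (at least one falls on the 29th or later, ruling out '4th Wednesday').
February 2004 ends with Wednesday February 25, 2004.
March 2004 ends with Wednesday March 31, 2004.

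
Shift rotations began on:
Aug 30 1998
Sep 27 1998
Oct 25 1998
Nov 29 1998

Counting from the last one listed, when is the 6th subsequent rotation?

May 30 1999

These are Sundays with 28, 28, 35-day gaps.
Each is the final Sunday of its month — Aug 30 1998 is past the 28th, so '4th Sunday' doesn't fit.
Last Sunday of December 1998: Dec 27 1998.
Last Sunday of January 1999: Jan 31 1999.
February 1999 ends with Sunday Feb 28 1999.
March 1999 ends with Sunday Mar 28 1999.
Last Sunday of April 1999: Apr 25 1999.
May 1999 ends with Sunday May 30 1999.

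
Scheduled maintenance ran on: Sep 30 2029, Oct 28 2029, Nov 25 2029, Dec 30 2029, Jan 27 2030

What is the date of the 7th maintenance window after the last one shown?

All Sundays; the gaps (28, 28, 35, 28) vary with month length.
This is the last Sunday of each month.
Last Sunday of February 2030: Feb 24 2030.
March 2030 ends with Sunday Mar 31 2030.
April 2030 ends with Sunday Apr 28 2030.
May 2030 ends with Sunday May 26 2030.
Last Sunday of June 2030: Jun 30 2030.
July 2030 ends with Sunday Jul 28 2030.
Last Sunday of August 2030: Aug 25 2030.

Aug 25 2030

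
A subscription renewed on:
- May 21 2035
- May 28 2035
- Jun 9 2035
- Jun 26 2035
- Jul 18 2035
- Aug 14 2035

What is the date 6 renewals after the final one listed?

The spacing grows by 5 each time: 7, 12, 17, 22, 27 days.
Next gap: 32 days. Aug 14 2035 + 32 days = Sep 15 2035.
Next gap: 37 days. Sep 15 2035 + 37 days = Oct 22 2035.
Next gap: 42 days. Oct 22 2035 + 42 days = Dec 3 2035.
Next gap: 47 days. Dec 3 2035 + 47 days = Jan 19 2036.
Next gap: 52 days. Jan 19 2036 + 52 days = Mar 11 2036.
Next gap: 57 days. Mar 11 2036 + 57 days = May 7 2036.

May 7 2036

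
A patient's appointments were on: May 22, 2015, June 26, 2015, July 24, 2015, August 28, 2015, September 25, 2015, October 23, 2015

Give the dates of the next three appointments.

Gaps: 35, 28, 35, 28, 28 days — a mix of 28 and 35. Every date is a Friday.
Each is the 4th Friday of its month.
November 2015 — 4th Friday is November 27, 2015.
December 2015 — 4th Friday is December 25, 2015.
January 2016 — 4th Friday is January 22, 2016.

November 27, 2015; December 25, 2015; January 22, 2016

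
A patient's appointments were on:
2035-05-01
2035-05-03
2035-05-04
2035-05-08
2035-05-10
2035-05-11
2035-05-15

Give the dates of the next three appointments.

The gap pattern 2, 1, 4, 2, 1, 4 repeats every 3 events.
These are the Tuesdays, Thursdays and Fridays of each week.
The following Thursday is 2035-05-17.
Next Friday: 2035-05-18.
Next Tuesday: 2035-05-22.

2035-05-17, 2035-05-18, 2035-05-22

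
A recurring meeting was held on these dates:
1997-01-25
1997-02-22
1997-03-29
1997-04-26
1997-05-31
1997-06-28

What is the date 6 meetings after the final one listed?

These are Saturdays with 28, 35, 28, 35, 28-day gaps.
Each is the final Saturday of its month — 1997-03-29 is past the 28th, so '4th Saturday' doesn't fit.
Last Saturday of July 1997: 1997-07-26.
August 1997 ends with Saturday 1997-08-30.
September 1997 ends with Saturday 1997-09-27.
October 1997 ends with Saturday 1997-10-25.
Last Saturday of November 1997: 1997-11-29.
December 1997 ends with Saturday 1997-12-27.

1997-12-27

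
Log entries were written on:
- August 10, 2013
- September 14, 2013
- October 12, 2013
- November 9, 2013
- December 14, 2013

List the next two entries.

January 11, 2014; February 8, 2014

All dates are Saturdays, 35, 28, 28, 35 days apart.
Specifically, the 2nd Saturday of each month.
January 2014 — 2nd Saturday is January 11, 2014.
February 2014 — 2nd Saturday is February 8, 2014.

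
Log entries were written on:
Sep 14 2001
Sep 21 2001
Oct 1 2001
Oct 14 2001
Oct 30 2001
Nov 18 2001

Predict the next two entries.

Intervals are 7, 10, 13, 16, 19 days — an arithmetic progression with common difference 3.
Next gap: 22 days. Nov 18 2001 + 22 days = Dec 10 2001.
Next gap: 25 days. Dec 10 2001 + 25 days = Jan 4 2002.

Dec 10 2001, Jan 4 2002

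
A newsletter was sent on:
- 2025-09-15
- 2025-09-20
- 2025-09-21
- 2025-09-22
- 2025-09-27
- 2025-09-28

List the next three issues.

Every event lands on a Monday or Saturday or Sunday (gaps cycle 5, 1, 1, 5, 1).
So the schedule is: every Monday, Saturday and Sunday.
The following Monday is 2025-09-29.
The following Saturday is 2025-10-04.
The following Sunday is 2025-10-05.

2025-09-29, 2025-10-04, 2025-10-05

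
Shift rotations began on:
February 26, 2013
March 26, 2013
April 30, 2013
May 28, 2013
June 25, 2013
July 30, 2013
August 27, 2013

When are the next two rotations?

These are Tuesdays with 28, 35, 28, 28, 35, 28-day gaps.
Each is the final Tuesday of its month — April 30, 2013 is past the 28th, so '4th Tuesday' doesn't fit.
Last Tuesday of September 2013: September 24, 2013.
October 2013 ends with Tuesday October 29, 2013.

September 24, 2013; October 29, 2013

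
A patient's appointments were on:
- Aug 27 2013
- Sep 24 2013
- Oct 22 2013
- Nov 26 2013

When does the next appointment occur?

Dec 24 2013

These are Tuesdays at 28- or 35-day spacing (28, 28, 35).
The pattern: 4th Tuesday of the month.
December 2013 — 4th Tuesday is Dec 24 2013.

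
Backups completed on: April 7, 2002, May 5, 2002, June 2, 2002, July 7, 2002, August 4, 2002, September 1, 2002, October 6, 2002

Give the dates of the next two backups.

All dates are Sundays, 28, 28, 35, 28, 28, 35 days apart.
Specifically, the 1st Sunday of each month.
November 2002 — 1st Sunday is November 3, 2002.
1st Sunday of December 2002: December 1, 2002.

November 3, 2002; December 1, 2002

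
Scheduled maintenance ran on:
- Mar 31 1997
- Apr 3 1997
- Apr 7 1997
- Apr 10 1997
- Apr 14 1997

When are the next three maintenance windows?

Apr 17 1997, Apr 21 1997, Apr 24 1997

Every event lands on a Monday or Thursday (gaps cycle 3, 4, 3, 4).
So the schedule is: every Monday and Thursday.
Next Thursday: Apr 17 1997.
Next Monday: Apr 21 1997.
The following Thursday is Apr 24 1997.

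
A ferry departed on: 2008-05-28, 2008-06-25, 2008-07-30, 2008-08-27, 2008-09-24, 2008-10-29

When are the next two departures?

2008-11-26, 2008-12-31

Every date is a Wednesday; gaps 28, 35, 28, 28, 35 days.
Each is the last Wednesday of its month (at least one falls on the 29th or later, ruling out '4th Wednesday').
Last Wednesday of November 2008: 2008-11-26.
Last Wednesday of December 2008: 2008-12-31.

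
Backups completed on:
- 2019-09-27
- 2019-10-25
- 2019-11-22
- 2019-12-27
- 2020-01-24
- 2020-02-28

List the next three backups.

2020-03-27, 2020-04-24, 2020-05-22

Gaps: 28, 28, 35, 28, 35 days — a mix of 28 and 35. Every date is a Friday.
Each is the 4th Friday of its month.
March 2020 — 4th Friday is 2020-03-27.
4th Friday of April 2020: 2020-04-24.
4th Friday of May 2020: 2020-05-22.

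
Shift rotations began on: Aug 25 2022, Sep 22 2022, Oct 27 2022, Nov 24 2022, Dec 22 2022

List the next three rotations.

Jan 26 2023, Feb 23 2023, Mar 23 2023

These are Thursdays at 28- or 35-day spacing (28, 35, 28, 28).
The pattern: 4th Thursday of the month.
4th Thursday of January 2023: Jan 26 2023.
4th Thursday of February 2023: Feb 23 2023.
March 2023 — 4th Thursday is Mar 23 2023.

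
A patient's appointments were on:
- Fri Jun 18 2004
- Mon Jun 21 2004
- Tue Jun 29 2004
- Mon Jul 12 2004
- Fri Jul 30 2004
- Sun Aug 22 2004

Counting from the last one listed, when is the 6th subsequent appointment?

Fri Apr 22 2005

The spacing grows by 5 each time: 3, 8, 13, 18, 23 days.
Next gap: 28 days. Sun Aug 22 2004 + 28 days = Sun Sep 19 2004.
Next gap: 33 days. Sun Sep 19 2004 + 33 days = Fri Oct 22 2004.
Next gap: 38 days. Fri Oct 22 2004 + 38 days = Mon Nov 29 2004.
Next gap: 43 days. Mon Nov 29 2004 + 43 days = Tue Jan 11 2005.
Next gap: 48 days. Tue Jan 11 2005 + 48 days = Mon Feb 28 2005.
Next gap: 53 days. Mon Feb 28 2005 + 53 days = Fri Apr 22 2005.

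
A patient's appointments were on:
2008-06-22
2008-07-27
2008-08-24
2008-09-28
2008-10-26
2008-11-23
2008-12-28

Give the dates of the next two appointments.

All dates are Sundays, 35, 28, 35, 28, 28, 35 days apart.
Specifically, the 4th Sunday of each month.
January 2009 — 4th Sunday is 2009-01-25.
4th Sunday of February 2009: 2009-02-22.

2009-01-25, 2009-02-22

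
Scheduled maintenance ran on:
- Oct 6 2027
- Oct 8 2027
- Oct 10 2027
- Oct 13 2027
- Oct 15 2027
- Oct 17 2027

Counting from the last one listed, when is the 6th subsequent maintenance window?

Every event lands on a Wednesday or Friday or Sunday (gaps cycle 2, 2, 3, 2, 2).
So the schedule is: every Wednesday, Friday and Sunday.
Next Wednesday: Oct 20 2027.
Next Friday: Oct 22 2027.
The following Sunday is Oct 24 2027.
Next Wednesday: Oct 27 2027.
The following Friday is Oct 29 2027.
Next Sunday: Oct 31 2027.

Oct 31 2027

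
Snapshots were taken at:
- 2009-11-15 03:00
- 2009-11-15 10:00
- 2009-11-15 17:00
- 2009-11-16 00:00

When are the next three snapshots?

2009-11-16 07:00, 2009-11-16 14:00, 2009-11-16 21:00

Gaps: 7, 7, 7 hours — each event is 7 hours after the previous one.
2009-11-16 00:00 + 7 h = 2009-11-16 07:00.
2009-11-16 07:00 + 7 h = 2009-11-16 14:00.
2009-11-16 14:00 + 7 h = 2009-11-16 21:00.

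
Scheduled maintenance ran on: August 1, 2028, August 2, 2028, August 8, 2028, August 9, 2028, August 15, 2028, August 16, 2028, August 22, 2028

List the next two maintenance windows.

August 23, 2028; August 29, 2028

Gaps: 1, 6, 1, 6, 1, 6 days — not constant, but cyclic with period 2.
The events fall on every Tuesday and Wednesday.
The following Wednesday is August 23, 2028.
Next Tuesday: August 29, 2028.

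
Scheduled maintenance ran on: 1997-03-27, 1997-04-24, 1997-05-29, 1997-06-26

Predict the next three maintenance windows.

1997-07-31, 1997-08-28, 1997-09-25

All Thursdays; the gaps (28, 35, 28) vary with month length.
This is the last Thursday of each month.
July 1997 ends with Thursday 1997-07-31.
August 1997 ends with Thursday 1997-08-28.
Last Thursday of September 1997: 1997-09-25.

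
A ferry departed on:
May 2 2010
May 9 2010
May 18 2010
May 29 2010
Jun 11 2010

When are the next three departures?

Jun 26 2010, Jul 13 2010, Aug 1 2010

The spacing grows by 2 each time: 7, 9, 11, 13 days.
Next gap: 15 days. Jun 11 2010 + 15 days = Jun 26 2010.
Next gap: 17 days. Jun 26 2010 + 17 days = Jul 13 2010.
Next gap: 19 days. Jul 13 2010 + 19 days = Aug 1 2010.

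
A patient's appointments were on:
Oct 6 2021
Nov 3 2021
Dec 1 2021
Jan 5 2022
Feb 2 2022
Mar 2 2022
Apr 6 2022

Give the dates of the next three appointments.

May 4 2022, Jun 1 2022, Jul 6 2022

Gaps: 28, 28, 35, 28, 28, 35 days — a mix of 28 and 35. Every date is a Wednesday.
Each is the 1st Wednesday of its month.
1st Wednesday of May 2022: May 4 2022.
1st Wednesday of June 2022: Jun 1 2022.
1st Wednesday of July 2022: Jul 6 2022.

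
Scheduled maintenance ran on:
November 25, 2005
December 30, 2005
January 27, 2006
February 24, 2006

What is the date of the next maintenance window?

March 31, 2006

Every date is a Friday; gaps 35, 28, 28 days.
Each is the last Friday of its month (at least one falls on the 29th or later, ruling out '4th Friday').
Last Friday of March 2006: March 31, 2006.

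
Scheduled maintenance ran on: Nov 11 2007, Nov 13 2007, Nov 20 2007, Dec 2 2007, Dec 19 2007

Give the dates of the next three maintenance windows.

Jan 10 2008, Feb 6 2008, Mar 9 2008

Intervals are 2, 7, 12, 17 days — an arithmetic progression with common difference 5.
Next gap: 22 days. Dec 19 2007 + 22 days = Jan 10 2008.
Next gap: 27 days. Jan 10 2008 + 27 days = Feb 6 2008.
Next gap: 32 days. Feb 6 2008 + 32 days = Mar 9 2008.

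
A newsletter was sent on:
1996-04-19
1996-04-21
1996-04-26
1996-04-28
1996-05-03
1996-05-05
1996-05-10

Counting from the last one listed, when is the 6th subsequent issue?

1996-05-31

Gaps: 2, 5, 2, 5, 2, 5 days — not constant, but cyclic with period 2.
The events fall on every Friday and Sunday.
Next Sunday: 1996-05-12.
The following Friday is 1996-05-17.
Next Sunday: 1996-05-19.
Next Friday: 1996-05-24.
The following Sunday is 1996-05-26.
The following Friday is 1996-05-31.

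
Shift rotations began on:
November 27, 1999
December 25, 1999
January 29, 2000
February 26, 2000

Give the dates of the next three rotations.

All Saturdays; the gaps (28, 35, 28) vary with month length.
This is the last Saturday of each month.
March 2000 ends with Saturday March 25, 2000.
April 2000 ends with Saturday April 29, 2000.
May 2000 ends with Saturday May 27, 2000.

March 25, 2000; April 29, 2000; May 27, 2000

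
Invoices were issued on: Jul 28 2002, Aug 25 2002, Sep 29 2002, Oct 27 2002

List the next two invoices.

These are Sundays with 28, 35, 28-day gaps.
Each is the final Sunday of its month — Sep 29 2002 is past the 28th, so '4th Sunday' doesn't fit.
November 2002 ends with Sunday Nov 24 2002.
Last Sunday of December 2002: Dec 29 2002.

Nov 24 2002, Dec 29 2002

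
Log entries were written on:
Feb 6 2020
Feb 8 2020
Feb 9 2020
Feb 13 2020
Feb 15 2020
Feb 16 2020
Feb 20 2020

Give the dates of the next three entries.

Feb 22 2020, Feb 23 2020, Feb 27 2020

The gap pattern 2, 1, 4, 2, 1, 4 repeats every 3 events.
These are the Thursdays, Saturdays and Sundays of each week.
Next Saturday: Feb 22 2020.
The following Sunday is Feb 23 2020.
Next Thursday: Feb 27 2020.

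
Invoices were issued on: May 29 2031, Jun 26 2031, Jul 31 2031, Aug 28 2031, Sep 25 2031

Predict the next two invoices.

Oct 30 2031, Nov 27 2031

These are Thursdays with 28, 35, 28, 28-day gaps.
Each is the final Thursday of its month — May 29 2031 is past the 28th, so '4th Thursday' doesn't fit.
Last Thursday of October 2031: Oct 30 2031.
Last Thursday of November 2031: Nov 27 2031.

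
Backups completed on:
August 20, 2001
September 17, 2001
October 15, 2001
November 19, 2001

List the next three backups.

December 17, 2001; January 21, 2002; February 18, 2002

These are Mondays at 28- or 35-day spacing (28, 28, 35).
The pattern: 3rd Monday of the month.
3rd Monday of December 2001: December 17, 2001.
January 2002 — 3rd Monday is January 21, 2002.
February 2002 — 3rd Monday is February 18, 2002.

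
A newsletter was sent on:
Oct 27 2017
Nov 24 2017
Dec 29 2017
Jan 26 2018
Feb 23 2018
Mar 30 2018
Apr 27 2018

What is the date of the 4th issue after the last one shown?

Every date is a Friday; gaps 28, 35, 28, 28, 35, 28 days.
Each is the last Friday of its month (at least one falls on the 29th or later, ruling out '4th Friday').
May 2018 ends with Friday May 25 2018.
June 2018 ends with Friday Jun 29 2018.
July 2018 ends with Friday Jul 27 2018.
Last Friday of August 2018: Aug 31 2018.

Aug 31 2018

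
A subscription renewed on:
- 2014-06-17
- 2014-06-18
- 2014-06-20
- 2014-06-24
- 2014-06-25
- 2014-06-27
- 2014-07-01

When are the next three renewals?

2014-07-02, 2014-07-04, 2014-07-08

The gap pattern 1, 2, 4, 1, 2, 4 repeats every 3 events.
These are the Tuesdays, Wednesdays and Fridays of each week.
The following Wednesday is 2014-07-02.
Next Friday: 2014-07-04.
Next Tuesday: 2014-07-08.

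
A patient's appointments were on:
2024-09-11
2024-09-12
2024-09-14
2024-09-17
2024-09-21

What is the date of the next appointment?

2024-09-26

The spacing grows by 1 each time: 1, 2, 3, 4 days.
Next gap: 5 days. 2024-09-21 + 5 days = 2024-09-26.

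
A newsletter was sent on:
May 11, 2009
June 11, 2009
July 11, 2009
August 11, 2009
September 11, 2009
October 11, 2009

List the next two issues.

Gaps: 31, 30, 31, 31, 30 days — not constant. Every event is on the 11th of the month.
Pattern: the 11th of each month.
Next: November 2009 → November 11, 2009.
December 2009: December 11, 2009.

November 11, 2009; December 11, 2009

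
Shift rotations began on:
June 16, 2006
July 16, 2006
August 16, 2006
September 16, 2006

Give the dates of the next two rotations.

The day-of-month is always 16 (30, 31, 31 days between events).
So this recurs on the 16th of each month.
Next: October 2006 → October 16, 2006.
Next: November 2006 → November 16, 2006.

October 16, 2006; November 16, 2006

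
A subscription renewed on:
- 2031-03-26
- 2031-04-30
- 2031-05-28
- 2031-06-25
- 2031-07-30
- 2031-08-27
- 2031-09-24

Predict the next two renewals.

2031-10-29, 2031-11-26

All Wednesdays; the gaps (35, 28, 28, 35, 28, 28) vary with month length.
This is the last Wednesday of each month.
Last Wednesday of October 2031: 2031-10-29.
Last Wednesday of November 2031: 2031-11-26.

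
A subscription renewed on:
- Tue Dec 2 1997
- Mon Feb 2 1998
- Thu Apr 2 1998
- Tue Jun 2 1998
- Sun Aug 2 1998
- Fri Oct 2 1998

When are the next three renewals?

Wed Dec 2 1998, Tue Feb 2 1999, Fri Apr 2 1999

Gaps: 62, 59, 61, 61, 61 days — not constant. Every event is on the 2nd of the month.
Pattern: the 2nd of every 2 months.
Next: December 1998 → Wed Dec 2 1998.
February 1999: Tue Feb 2 1999.
Next: April 1999 → Fri Apr 2 1999.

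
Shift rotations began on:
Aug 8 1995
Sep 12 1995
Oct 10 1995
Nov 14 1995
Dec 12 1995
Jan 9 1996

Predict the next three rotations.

These are Tuesdays at 28- or 35-day spacing (35, 28, 35, 28, 28).
The pattern: 2nd Tuesday of the month.
2nd Tuesday of February 1996: Feb 13 1996.
March 1996 — 2nd Tuesday is Mar 12 1996.
2nd Tuesday of April 1996: Apr 9 1996.

Feb 13 1996, Mar 12 1996, Apr 9 1996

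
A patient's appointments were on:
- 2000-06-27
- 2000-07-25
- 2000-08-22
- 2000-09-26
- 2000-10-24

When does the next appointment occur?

2000-11-28

All dates are Tuesdays, 28, 28, 35, 28 days apart.
Specifically, the 4th Tuesday of each month.
4th Tuesday of November 2000: 2000-11-28.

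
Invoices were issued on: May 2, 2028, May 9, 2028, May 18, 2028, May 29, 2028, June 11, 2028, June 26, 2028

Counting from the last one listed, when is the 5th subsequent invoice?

October 9, 2028

Gaps: 7, 9, 11, 13, 15 days — each gap is 2 larger than the previous one.
Next gap: 17 days. June 26, 2028 + 17 days = July 13, 2028.
Next gap: 19 days. July 13, 2028 + 19 days = August 1, 2028.
Next gap: 21 days. August 1, 2028 + 21 days = August 22, 2028.
Next gap: 23 days. August 22, 2028 + 23 days = September 14, 2028.
Next gap: 25 days. September 14, 2028 + 25 days = October 9, 2028.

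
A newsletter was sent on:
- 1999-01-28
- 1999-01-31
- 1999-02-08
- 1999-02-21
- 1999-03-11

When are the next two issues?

The spacing grows by 5 each time: 3, 8, 13, 18 days.
Next gap: 23 days. 1999-03-11 + 23 days = 1999-04-03.
Next gap: 28 days. 1999-04-03 + 28 days = 1999-05-01.

1999-04-03, 1999-05-01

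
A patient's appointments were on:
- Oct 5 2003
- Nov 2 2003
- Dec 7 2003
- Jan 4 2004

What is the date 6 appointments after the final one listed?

Jul 4 2004

Gaps: 28, 35, 28 days — a mix of 28 and 35. Every date is a Sunday.
Each is the 1st Sunday of its month.
1st Sunday of February 2004: Feb 1 2004.
March 2004 — 1st Sunday is Mar 7 2004.
1st Sunday of April 2004: Apr 4 2004.
1st Sunday of May 2004: May 2 2004.
1st Sunday of June 2004: Jun 6 2004.
1st Sunday of July 2004: Jul 4 2004.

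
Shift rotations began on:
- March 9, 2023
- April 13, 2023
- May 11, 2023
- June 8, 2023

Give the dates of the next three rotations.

These are Thursdays at 28- or 35-day spacing (35, 28, 28).
The pattern: 2nd Thursday of the month.
July 2023 — 2nd Thursday is July 13, 2023.
August 2023 — 2nd Thursday is August 10, 2023.
September 2023 — 2nd Thursday is September 14, 2023.

July 13, 2023; August 10, 2023; September 14, 2023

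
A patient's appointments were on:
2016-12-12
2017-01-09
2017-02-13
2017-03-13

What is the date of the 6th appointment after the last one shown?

Gaps: 28, 35, 28 days — a mix of 28 and 35. Every date is a Monday.
Each is the 2nd Monday of its month.
2nd Monday of April 2017: 2017-04-10.
May 2017 — 2nd Monday is 2017-05-08.
June 2017 — 2nd Monday is 2017-06-12.
2nd Monday of July 2017: 2017-07-10.
August 2017 — 2nd Monday is 2017-08-14.
2nd Monday of September 2017: 2017-09-11.

2017-09-11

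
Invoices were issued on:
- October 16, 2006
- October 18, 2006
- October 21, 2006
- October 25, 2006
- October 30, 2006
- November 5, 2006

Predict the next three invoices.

Gaps: 2, 3, 4, 5, 6 days — each gap is 1 larger than the previous one.
Next gap: 7 days. November 5, 2006 + 7 days = November 12, 2006.
Next gap: 8 days. November 12, 2006 + 8 days = November 20, 2006.
Next gap: 9 days. November 20, 2006 + 9 days = November 29, 2006.

November 12, 2006; November 20, 2006; November 29, 2006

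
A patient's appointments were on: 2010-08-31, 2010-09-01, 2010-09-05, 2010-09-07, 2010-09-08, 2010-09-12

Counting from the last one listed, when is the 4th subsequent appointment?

2010-09-21

Every event lands on a Tuesday or Wednesday or Sunday (gaps cycle 1, 4, 2, 1, 4).
So the schedule is: every Tuesday, Wednesday and Sunday.
The following Tuesday is 2010-09-14.
The following Wednesday is 2010-09-15.
The following Sunday is 2010-09-19.
The following Tuesday is 2010-09-21.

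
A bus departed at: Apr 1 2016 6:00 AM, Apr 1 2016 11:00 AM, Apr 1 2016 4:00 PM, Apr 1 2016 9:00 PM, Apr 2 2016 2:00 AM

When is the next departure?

Apr 2 2016 7:00 AM

Spacing: 5, 5, 5, 5 h — constant 5 h.
Apr 2 2016 2:00 AM + 5 h = Apr 2 2016 7:00 AM.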